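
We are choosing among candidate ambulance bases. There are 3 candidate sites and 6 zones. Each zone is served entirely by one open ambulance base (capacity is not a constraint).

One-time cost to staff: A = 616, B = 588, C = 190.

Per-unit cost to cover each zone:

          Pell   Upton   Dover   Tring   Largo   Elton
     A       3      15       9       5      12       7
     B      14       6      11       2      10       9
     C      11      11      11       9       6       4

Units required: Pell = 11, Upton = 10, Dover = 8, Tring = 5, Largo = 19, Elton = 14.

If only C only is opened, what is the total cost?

Total cost: 724

Each zone is assigned to its cheapest site among the open ones.
{C}: Pell→C 11·11=121, Upton→C 11·10=110, Dover→C 11·8=88, Tring→C 9·5=45, Largo→C 6·19=114, Elton→C 4·14=56. Service 534; fixed 190; total 724.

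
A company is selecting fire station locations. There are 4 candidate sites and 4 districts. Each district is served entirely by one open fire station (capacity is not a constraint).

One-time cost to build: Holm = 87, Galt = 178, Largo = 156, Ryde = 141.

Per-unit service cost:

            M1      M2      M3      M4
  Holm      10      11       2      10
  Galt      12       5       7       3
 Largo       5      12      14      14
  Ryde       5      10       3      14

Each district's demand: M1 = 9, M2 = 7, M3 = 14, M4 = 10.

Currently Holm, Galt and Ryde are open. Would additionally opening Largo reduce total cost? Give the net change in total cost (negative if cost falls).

Current service cost with {Holm, Galt, Ryde}: 138.
Adding Largo: each district re-picks its cheapest; new service cost 138, saving 0.
Extra fixed cost: 156. Net change = 156 − 0 = 156.
(Totals: 544 → 700.)

No — net change +156 (cost rises by 156).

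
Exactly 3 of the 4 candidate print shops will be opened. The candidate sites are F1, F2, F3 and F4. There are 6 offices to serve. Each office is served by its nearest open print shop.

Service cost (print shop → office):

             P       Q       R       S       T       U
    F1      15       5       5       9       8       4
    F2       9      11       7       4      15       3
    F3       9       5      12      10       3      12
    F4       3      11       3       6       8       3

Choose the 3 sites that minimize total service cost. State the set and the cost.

Choose F2, F3 and F4; total service cost 21.

With exactly 3 open, each office uses its cheapest among the chosen.
{F2, F3, F4}: P→F4 3, Q→F3 5, R→F4 3, S→F2 4, T→F3 3, U→F2 3. Service cost 21.
{F1, F3, F4}: service cost 23
{F1, F2, F4}: service cost 26
Among all 4 size-3 choices, {F2, F3, F4} is lowest.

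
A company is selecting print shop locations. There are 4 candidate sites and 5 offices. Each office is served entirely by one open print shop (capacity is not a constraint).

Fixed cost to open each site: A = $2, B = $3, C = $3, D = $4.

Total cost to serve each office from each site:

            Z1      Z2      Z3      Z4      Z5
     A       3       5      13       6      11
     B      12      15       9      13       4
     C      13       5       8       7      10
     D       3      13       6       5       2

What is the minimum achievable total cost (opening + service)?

Minimum total cost: 27

For any fixed open set, each office goes to its cheapest open site; total = fixed + service.
{A, D}: Z1→A 3, Z2→A 5, Z3→D 6, Z4→D 5, Z5→D 2. Service 21; fixed 6; total 27.
{C, D}: service 21 + fixed 7 = 28
{A, B, D}: Z1→A 3, Z2→A 5, Z3→D 6, Z4→D 5, Z5→D 2. Service 21; fixed 9; total 30.
{A, B, C, D}: service 21 + fixed 12 = 33
No other subset beats 27.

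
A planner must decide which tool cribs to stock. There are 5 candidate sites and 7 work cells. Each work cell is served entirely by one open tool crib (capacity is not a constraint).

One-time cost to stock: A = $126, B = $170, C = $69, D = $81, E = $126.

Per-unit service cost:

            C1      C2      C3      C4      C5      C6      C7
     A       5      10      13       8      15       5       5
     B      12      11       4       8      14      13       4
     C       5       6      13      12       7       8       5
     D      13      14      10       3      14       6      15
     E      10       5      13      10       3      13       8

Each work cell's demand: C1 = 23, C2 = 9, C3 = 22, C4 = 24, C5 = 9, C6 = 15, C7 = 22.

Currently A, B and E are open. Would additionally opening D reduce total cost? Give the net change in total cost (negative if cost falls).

Yes — net change −39 (cost falls by 39).

Current service cost with {A, B, E}: 630.
Adding D: each work cell re-picks its cheapest; new service cost 510, saving 120.
Extra fixed cost: 81. Net change = 81 − 120 = -39.
(Totals: 1052 → 1013.)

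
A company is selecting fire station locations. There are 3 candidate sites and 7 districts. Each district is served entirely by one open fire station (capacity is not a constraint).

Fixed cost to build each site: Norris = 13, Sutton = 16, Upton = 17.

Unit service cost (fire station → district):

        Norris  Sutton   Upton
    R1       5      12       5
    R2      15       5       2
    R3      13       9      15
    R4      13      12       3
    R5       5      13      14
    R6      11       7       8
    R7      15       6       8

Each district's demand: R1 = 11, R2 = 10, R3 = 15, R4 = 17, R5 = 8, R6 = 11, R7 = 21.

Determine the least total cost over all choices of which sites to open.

Minimum total cost: 550

For any fixed open set, each district goes to its cheapest open site; total = fixed + service.
{Norris, Sutton, Upton}: R1→Norris 5·11=55, R2→Upton 2·10=20, R3→Sutton 9·15=135, R4→Upton 3·17=51, R5→Norris 5·8=40, R6→Sutton 7·11=77, R7→Sutton 6·21=126. Service 504; fixed 46; total 550.
{Sutton, Upton}: service 568 + fixed 33 = 601
{Norris, Upton}: service 617 + fixed 30 = 647
{Norris}: R1→Norris 5·11=55, R2→Norris 15·10=150, R3→Norris 13·15=195, R4→Norris 13·17=221, R5→Norris 5·8=40, R6→Norris 11·11=121, R7→Norris 15·21=315. Service 1097; fixed 13; total 1110.
(All 7 nonempty subsets were checked; Norris, Sutton and Upton is lowest.)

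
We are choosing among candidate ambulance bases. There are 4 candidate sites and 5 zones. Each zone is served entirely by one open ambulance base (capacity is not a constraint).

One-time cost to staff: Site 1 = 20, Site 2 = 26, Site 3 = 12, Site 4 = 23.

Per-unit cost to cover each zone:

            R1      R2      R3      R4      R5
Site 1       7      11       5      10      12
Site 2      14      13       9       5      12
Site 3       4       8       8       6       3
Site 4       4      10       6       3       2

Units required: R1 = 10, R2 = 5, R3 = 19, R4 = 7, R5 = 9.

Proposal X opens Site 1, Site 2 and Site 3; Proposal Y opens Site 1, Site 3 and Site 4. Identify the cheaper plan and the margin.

Proposal Y is cheaper by 26.

Proposal X: {Site 1, Site 2, Site 3}: R1→Site 3 4·10=40, R2→Site 3 8·5=40, R3→Site 1 5·19=95, R4→Site 2 5·7=35, R5→Site 3 3·9=27. Service 237; fixed 58; total 295.
Proposal Y: {Site 1, Site 3, Site 4}: R1→Site 3 4·10=40, R2→Site 3 8·5=40, R3→Site 1 5·19=95, R4→Site 4 3·7=21, R5→Site 4 2·9=18. Service 214; fixed 55; total 269.
Difference: |295 − 269| = 26.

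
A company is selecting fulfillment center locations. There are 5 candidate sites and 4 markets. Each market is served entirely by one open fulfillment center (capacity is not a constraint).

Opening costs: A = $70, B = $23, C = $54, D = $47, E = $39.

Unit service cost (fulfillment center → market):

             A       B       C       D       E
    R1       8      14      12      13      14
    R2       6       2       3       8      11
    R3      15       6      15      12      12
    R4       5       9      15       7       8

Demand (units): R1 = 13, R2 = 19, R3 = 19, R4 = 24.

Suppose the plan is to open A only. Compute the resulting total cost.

Each market is assigned to its cheapest site among the open ones.
{A}: R1→A 8·13=104, R2→A 6·19=114, R3→A 15·19=285, R4→A 5·24=120. Service 623; fixed 70; total 693.

Total cost: 693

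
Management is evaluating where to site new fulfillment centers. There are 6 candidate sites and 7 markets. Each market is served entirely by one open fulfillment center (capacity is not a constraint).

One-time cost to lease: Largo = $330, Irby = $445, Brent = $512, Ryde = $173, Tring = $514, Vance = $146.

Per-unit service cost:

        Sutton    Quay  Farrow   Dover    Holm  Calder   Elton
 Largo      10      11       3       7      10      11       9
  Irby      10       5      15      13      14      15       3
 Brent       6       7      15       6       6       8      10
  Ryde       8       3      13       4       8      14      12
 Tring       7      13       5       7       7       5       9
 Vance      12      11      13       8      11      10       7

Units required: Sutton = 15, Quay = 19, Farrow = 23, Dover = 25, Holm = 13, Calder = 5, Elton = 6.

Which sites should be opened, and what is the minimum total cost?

Open Ryde only; minimum total cost 995.

For any fixed open set, each market goes to its cheapest open site; total = fixed + service.
{Ryde}: Sutton→Ryde 8·15=120, Quay→Ryde 3·19=57, Farrow→Ryde 13·23=299, Dover→Ryde 4·25=100, Holm→Ryde 8·13=104, Calder→Ryde 14·5=70, Elton→Ryde 12·6=72. Service 822; fixed 173; total 995.
{Largo, Ryde}: service 559 + fixed 503 = 1062
{Ryde, Vance}: service 772 + fixed 319 = 1091
{Largo, Irby, Brent, Ryde, Tring, Vance}: service 437 + fixed 2120 = 2557
No other subset beats 995.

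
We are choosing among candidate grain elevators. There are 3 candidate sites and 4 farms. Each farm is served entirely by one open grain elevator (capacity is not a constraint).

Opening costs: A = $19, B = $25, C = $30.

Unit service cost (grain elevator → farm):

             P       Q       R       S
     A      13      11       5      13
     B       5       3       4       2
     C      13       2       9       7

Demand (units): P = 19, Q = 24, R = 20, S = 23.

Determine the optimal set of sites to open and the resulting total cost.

For any fixed open set, each farm goes to its cheapest open site; total = fixed + service.
{B}: P→B 5·19=95, Q→B 3·24=72, R→B 4·20=80, S→B 2·23=46. Service 293; fixed 25; total 318.
{B, C}: service 269 + fixed 55 = 324
{A, B}: P→B 5·19=95, Q→B 3·24=72, R→B 4·20=80, S→B 2·23=46. Service 293; fixed 44; total 337.
{A, B, C}: P→B 5·19=95, Q→C 2·24=48, R→B 4·20=80, S→B 2·23=46. Service 269; fixed 74; total 343.
No other subset beats 318.

Open B only; minimum total cost 318.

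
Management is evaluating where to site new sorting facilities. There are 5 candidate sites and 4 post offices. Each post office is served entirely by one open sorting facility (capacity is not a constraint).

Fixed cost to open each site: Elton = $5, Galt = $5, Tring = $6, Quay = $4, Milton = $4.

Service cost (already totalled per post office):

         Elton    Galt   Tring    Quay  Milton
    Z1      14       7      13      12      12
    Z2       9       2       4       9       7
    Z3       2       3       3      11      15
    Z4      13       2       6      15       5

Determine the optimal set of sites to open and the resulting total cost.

Open Galt only; minimum total cost 19.

For any fixed open set, each post office goes to its cheapest open site; total = fixed + service.
{Galt}: Z1→Galt 7, Z2→Galt 2, Z3→Galt 3, Z4→Galt 2. Service 14; fixed 5; total 19.
{Elton, Galt}: service 13 + fixed 10 = 23
{Galt, Quay}: Z1→Galt 7, Z2→Galt 2, Z3→Galt 3, Z4→Galt 2. Service 14; fixed 9; total 23.
{Elton, Galt, Tring, Quay, Milton}: service 13 + fixed 24 = 37
No other subset beats 19.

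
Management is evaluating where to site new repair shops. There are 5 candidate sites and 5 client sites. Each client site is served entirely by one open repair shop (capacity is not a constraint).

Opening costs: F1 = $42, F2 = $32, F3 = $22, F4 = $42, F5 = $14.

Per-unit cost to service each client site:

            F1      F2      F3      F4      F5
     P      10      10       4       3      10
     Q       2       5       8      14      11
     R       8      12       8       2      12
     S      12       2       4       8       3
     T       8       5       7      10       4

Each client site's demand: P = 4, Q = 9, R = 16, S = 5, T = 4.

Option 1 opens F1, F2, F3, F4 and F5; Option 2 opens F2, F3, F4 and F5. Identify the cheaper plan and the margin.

Option 1: {F1, F2, F3, F4, F5}: P→F4 3·4=12, Q→F1 2·9=18, R→F4 2·16=32, S→F2 2·5=10, T→F5 4·4=16. Service 88; fixed 152; total 240.
Option 2: {F2, F3, F4, F5}: P→F4 3·4=12, Q→F2 5·9=45, R→F4 2·16=32, S→F2 2·5=10, T→F5 4·4=16. Service 115; fixed 110; total 225.
Difference: |240 − 225| = 15.

Option 2 is cheaper by 15.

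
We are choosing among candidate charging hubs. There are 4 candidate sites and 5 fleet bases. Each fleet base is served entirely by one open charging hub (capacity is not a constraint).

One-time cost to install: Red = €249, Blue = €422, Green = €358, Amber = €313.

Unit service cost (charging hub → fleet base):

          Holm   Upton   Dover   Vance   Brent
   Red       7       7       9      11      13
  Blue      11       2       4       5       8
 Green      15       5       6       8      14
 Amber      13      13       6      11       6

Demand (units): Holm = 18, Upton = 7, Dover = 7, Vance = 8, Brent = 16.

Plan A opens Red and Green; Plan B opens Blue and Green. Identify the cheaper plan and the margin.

Plan A: {Red, Green}: Holm→Red 7·18=126, Upton→Green 5·7=35, Dover→Green 6·7=42, Vance→Green 8·8=64, Brent→Red 13·16=208. Service 475; fixed 607; total 1082.
Plan B: {Blue, Green}: Holm→Blue 11·18=198, Upton→Blue 2·7=14, Dover→Blue 4·7=28, Vance→Blue 5·8=40, Brent→Blue 8·16=128. Service 408; fixed 780; total 1188.
Difference: |1082 − 1188| = 106.

Plan A is cheaper by 106.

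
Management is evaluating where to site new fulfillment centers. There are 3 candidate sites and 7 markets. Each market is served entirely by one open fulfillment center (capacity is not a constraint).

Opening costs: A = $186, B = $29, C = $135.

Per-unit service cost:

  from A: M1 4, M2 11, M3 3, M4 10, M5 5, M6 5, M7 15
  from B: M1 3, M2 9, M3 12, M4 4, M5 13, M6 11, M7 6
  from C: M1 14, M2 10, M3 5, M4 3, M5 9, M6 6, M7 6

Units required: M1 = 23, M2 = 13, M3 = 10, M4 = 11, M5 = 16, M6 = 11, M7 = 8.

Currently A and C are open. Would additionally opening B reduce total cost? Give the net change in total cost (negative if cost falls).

Current service cost with {A, C}: 468.
Adding B: each market re-picks its cheapest; new service cost 432, saving 36.
Extra fixed cost: 29. Net change = 29 − 36 = -7.
(Totals: 789 → 782.)

Yes — net change −7 (cost falls by 7).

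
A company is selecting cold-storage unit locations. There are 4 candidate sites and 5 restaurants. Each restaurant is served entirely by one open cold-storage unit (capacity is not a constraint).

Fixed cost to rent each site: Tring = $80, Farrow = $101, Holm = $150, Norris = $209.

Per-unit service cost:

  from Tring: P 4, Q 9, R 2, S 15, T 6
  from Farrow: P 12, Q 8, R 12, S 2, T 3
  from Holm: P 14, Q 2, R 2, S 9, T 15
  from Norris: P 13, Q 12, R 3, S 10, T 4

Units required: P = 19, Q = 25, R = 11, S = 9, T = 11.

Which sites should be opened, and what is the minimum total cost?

Open Tring and Holm; minimum total cost 525.

For any fixed open set, each restaurant goes to its cheapest open site; total = fixed + service.
{Tring, Holm}: P→Tring 4·19=76, Q→Holm 2·25=50, R→Tring 2·11=22, S→Holm 9·9=81, T→Tring 6·11=66. Service 295; fixed 230; total 525.
{Tring, Farrow}: service 349 + fixed 181 = 530
{Tring, Farrow, Holm}: service 199 + fixed 331 = 530
{Tring, Farrow, Holm, Norris}: service 199 + fixed 540 = 739
(All 15 nonempty subsets were checked; Tring and Holm is lowest.)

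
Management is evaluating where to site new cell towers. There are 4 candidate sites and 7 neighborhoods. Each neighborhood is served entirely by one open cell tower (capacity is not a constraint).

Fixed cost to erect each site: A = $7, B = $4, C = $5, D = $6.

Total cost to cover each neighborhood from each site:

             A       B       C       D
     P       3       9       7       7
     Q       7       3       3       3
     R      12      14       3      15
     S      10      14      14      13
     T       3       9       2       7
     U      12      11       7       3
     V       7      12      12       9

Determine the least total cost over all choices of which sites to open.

Minimum total cost: 47

For any fixed open set, each neighborhood goes to its cheapest open site; total = fixed + service.
{A, C}: P→A 3, Q→C 3, R→C 3, S→A 10, T→C 2, U→C 7, V→A 7. Service 35; fixed 12; total 47.
{A, C, D}: P→A 3, Q→C 3, R→C 3, S→A 10, T→C 2, U→D 3, V→A 7. Service 31; fixed 18; total 49.
{A, B, C}: service 35 + fixed 16 = 51
{A, B, C, D}: service 31 + fixed 22 = 53
(All 15 nonempty subsets were checked; A and C is lowest.)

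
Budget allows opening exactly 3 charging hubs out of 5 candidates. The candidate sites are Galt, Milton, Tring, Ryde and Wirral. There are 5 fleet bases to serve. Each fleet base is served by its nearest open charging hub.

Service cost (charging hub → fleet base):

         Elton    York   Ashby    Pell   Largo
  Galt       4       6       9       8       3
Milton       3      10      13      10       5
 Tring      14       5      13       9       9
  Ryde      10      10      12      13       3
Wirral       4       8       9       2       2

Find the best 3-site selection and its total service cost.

Choose Milton, Tring and Wirral; total service cost 21.

With exactly 3 open, each fleet base uses its cheapest among the chosen.
{Milton, Tring, Wirral}: Elton→Milton 3, York→Tring 5, Ashby→Wirral 9, Pell→Wirral 2, Largo→Wirral 2. Service cost 21.
{Galt, Milton, Wirral}: service cost 22
{Galt, Tring, Wirral}: service cost 22
Among all 10 size-3 choices, {Milton, Tring, Wirral} is lowest.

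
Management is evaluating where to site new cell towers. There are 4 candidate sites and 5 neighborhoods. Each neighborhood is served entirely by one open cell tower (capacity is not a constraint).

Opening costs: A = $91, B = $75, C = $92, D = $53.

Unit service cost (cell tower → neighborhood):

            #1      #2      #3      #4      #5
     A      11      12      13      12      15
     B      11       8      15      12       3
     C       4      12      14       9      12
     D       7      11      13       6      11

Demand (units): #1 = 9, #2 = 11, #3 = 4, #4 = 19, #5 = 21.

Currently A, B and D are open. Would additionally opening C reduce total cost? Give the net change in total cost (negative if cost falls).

No — net change +65 (cost rises by 65).

Current service cost with {A, B, D}: 380.
Adding C: each neighborhood re-picks its cheapest; new service cost 353, saving 27.
Extra fixed cost: 92. Net change = 92 − 27 = 65.
(Totals: 599 → 664.)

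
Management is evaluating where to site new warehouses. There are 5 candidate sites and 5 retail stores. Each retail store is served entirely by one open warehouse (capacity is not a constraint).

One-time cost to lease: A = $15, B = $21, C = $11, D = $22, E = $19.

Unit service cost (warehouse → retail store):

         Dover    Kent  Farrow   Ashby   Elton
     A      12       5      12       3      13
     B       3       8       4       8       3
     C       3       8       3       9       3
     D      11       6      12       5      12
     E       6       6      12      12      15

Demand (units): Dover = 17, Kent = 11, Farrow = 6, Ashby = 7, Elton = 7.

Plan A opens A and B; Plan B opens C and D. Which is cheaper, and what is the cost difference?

Plan A: {A, B}: Dover→B 3·17=51, Kent→A 5·11=55, Farrow→B 4·6=24, Ashby→A 3·7=21, Elton→B 3·7=21. Service 172; fixed 36; total 208.
Plan B: {C, D}: Dover→C 3·17=51, Kent→D 6·11=66, Farrow→C 3·6=18, Ashby→D 5·7=35, Elton→C 3·7=21. Service 191; fixed 33; total 224.
Difference: |208 − 224| = 16.

Plan A is cheaper by 16.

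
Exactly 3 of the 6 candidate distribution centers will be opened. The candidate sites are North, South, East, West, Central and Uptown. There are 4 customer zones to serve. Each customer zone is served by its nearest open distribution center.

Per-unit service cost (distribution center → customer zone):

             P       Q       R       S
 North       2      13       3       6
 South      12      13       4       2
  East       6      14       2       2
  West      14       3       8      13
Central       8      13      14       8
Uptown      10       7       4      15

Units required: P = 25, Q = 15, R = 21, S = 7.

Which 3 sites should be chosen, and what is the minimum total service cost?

With exactly 3 open, each customer zone uses its cheapest among the chosen.
{North, East, West}: P→North 2·25=50, Q→West 3·15=45, R→East 2·21=42, S→East 2·7=14. Service cost 151.
{North, South, West}: service cost 172
{North, West, Central}: service cost 200
Among all 20 size-3 choices, {North, East, West} is lowest.

Choose North, East and West; total service cost 151.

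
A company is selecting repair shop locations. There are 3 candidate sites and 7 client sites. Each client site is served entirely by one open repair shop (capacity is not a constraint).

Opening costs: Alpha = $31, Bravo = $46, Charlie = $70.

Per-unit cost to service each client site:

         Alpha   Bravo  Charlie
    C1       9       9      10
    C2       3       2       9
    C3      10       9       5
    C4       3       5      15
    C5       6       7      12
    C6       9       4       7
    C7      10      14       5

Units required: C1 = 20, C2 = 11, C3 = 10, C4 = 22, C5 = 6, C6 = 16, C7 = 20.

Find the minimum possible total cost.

For any fixed open set, each client site goes to its cheapest open site; total = fixed + service.
{Alpha, Bravo, Charlie}: C1→Alpha 9·20=180, C2→Bravo 2·11=22, C3→Charlie 5·10=50, C4→Alpha 3·22=66, C5→Alpha 6·6=36, C6→Bravo 4·16=64, C7→Charlie 5·20=100. Service 518; fixed 147; total 665.
{Alpha, Charlie}: service 577 + fixed 101 = 678
{Bravo, Charlie}: C1→Bravo 9·20=180, C2→Bravo 2·11=22, C3→Charlie 5·10=50, C4→Bravo 5·22=110, C5→Bravo 7·6=42, C6→Bravo 4·16=64, C7→Charlie 5·20=100. Service 568; fixed 116; total 684.
{Alpha}: service 759 + fixed 31 = 790
No other subset beats 665.

Minimum total cost: 665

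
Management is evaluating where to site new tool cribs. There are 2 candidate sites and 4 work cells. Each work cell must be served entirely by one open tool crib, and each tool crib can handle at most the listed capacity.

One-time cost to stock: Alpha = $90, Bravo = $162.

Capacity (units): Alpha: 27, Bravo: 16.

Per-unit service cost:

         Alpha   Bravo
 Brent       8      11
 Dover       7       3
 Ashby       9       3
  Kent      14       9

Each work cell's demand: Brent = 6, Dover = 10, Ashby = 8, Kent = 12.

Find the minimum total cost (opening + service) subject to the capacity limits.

Minimum total cost: 550

Open {Alpha, Bravo}: Brent→Alpha 8·6=48, Dover→Alpha 7·10=70, Ashby→Alpha 9·8=72, Kent→Bravo 9·12=108.
Loads: Alpha carries 24/27, Bravo carries 12/16. Service 298; fixed 252; total 550.
Next best feasible plan costs 570.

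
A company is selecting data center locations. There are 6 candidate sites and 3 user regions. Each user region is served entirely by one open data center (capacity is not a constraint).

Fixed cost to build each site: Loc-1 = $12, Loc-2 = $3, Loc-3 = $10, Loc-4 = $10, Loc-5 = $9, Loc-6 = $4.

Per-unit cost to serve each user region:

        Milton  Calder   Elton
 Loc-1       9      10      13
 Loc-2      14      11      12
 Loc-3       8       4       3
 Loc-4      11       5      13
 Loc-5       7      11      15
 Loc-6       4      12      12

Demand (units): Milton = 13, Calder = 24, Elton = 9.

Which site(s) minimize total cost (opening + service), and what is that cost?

Open Loc-3 and Loc-6; minimum total cost 189.

For any fixed open set, each user region goes to its cheapest open site; total = fixed + service.
{Loc-3, Loc-6}: Milton→Loc-6 4·13=52, Calder→Loc-3 4·24=96, Elton→Loc-3 3·9=27. Service 175; fixed 14; total 189.
{Loc-2, Loc-3, Loc-6}: service 175 + fixed 17 = 192
{Loc-3, Loc-5, Loc-6}: service 175 + fixed 23 = 198
{Loc-1, Loc-2, Loc-3, Loc-4, Loc-5, Loc-6}: service 175 + fixed 48 = 223
No other subset beats 189.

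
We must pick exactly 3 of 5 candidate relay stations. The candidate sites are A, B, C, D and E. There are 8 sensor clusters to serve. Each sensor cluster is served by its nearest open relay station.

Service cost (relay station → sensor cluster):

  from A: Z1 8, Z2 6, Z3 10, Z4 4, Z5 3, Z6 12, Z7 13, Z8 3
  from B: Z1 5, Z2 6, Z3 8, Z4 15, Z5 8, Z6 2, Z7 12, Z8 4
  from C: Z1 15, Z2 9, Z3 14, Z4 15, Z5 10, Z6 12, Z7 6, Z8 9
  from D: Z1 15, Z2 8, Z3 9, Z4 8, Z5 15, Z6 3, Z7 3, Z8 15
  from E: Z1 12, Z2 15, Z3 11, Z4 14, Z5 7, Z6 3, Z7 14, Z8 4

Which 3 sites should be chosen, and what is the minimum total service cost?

With exactly 3 open, each sensor cluster uses its cheapest among the chosen.
{A, B, D}: Z1→B 5, Z2→A 6, Z3→B 8, Z4→A 4, Z5→A 3, Z6→B 2, Z7→D 3, Z8→A 3. Service cost 34.
{A, B, C}: service cost 37
{A, C, D}: service cost 39
Among all 10 size-3 choices, {A, B, D} is lowest.

Choose A, B and D; total service cost 34.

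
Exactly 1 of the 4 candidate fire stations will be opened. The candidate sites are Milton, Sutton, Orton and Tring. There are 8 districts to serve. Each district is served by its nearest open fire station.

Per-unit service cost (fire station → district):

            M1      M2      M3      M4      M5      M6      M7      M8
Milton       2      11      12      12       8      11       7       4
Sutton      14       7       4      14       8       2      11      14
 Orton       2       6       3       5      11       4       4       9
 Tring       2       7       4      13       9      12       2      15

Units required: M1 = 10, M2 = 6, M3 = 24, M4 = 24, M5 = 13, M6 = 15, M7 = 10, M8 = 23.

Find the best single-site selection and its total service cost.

With exactly 1 open, each district uses its cheapest among the chosen.
{Orton}: M1→Orton 2·10=20, M2→Orton 6·6=36, M3→Orton 3·24=72, M4→Orton 5·24=120, M5→Orton 11·13=143, M6→Orton 4·15=60, M7→Orton 4·10=40, M8→Orton 9·23=207. Service cost 698.
{Milton}: service cost 1093
{Tring}: service cost 1132
Among all 4 size-1 choices, {Orton} is lowest.

Choose Orton only; total service cost 698.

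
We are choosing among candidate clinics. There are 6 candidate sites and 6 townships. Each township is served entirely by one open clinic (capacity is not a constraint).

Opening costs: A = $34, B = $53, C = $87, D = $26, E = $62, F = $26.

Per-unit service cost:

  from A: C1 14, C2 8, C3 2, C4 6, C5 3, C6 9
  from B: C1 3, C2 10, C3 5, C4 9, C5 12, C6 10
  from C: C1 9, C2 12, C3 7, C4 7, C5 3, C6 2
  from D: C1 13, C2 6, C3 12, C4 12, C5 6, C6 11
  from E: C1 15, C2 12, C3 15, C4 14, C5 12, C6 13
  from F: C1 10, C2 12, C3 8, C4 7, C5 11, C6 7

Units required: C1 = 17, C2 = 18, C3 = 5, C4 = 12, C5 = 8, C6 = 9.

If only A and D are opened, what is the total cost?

Total cost: 576

Each township is assigned to its cheapest site among the open ones.
{A, D}: C1→D 13·17=221, C2→D 6·18=108, C3→A 2·5=10, C4→A 6·12=72, C5→A 3·8=24, C6→A 9·9=81. Service 516; fixed 60; total 576.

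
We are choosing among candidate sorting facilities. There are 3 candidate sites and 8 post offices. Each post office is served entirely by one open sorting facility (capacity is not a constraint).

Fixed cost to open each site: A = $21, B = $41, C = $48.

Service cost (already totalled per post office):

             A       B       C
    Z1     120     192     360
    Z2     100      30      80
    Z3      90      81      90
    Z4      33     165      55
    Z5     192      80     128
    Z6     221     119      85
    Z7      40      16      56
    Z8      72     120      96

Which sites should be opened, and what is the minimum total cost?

For any fixed open set, each post office goes to its cheapest open site; total = fixed + service.
{A, B}: Z1→A 120, Z2→B 30, Z3→B 81, Z4→A 33, Z5→B 80, Z6→B 119, Z7→B 16, Z8→A 72. Service 551; fixed 62; total 613.
{A, B, C}: Z1→A 120, Z2→B 30, Z3→B 81, Z4→A 33, Z5→B 80, Z6→C 85, Z7→B 16, Z8→A 72. Service 517; fixed 110; total 627.
{A, C}: Z1→A 120, Z2→C 80, Z3→A 90, Z4→A 33, Z5→C 128, Z6→C 85, Z7→A 40, Z8→A 72. Service 648; fixed 69; total 717.
{A}: Z1→A 120, Z2→A 100, Z3→A 90, Z4→A 33, Z5→A 192, Z6→A 221, Z7→A 40, Z8→A 72. Service 868; fixed 21; total 889.
(All 7 nonempty subsets were checked; A and B is lowest.)

Open A and B; minimum total cost 613.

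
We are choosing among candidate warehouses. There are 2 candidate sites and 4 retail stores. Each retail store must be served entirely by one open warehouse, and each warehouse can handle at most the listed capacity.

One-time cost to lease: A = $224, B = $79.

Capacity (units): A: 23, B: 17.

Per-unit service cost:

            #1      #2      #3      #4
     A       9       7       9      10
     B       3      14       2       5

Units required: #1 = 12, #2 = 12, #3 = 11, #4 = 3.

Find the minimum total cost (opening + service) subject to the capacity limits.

Open {A, B}: #1→B 3·12=36, #2→A 7·12=84, #3→A 9·11=99, #4→B 5·3=15.
Loads: A carries 23/23, B carries 15/17. Service 234; fixed 303; total 537.
Next best feasible plan costs 693.

Minimum total cost: 537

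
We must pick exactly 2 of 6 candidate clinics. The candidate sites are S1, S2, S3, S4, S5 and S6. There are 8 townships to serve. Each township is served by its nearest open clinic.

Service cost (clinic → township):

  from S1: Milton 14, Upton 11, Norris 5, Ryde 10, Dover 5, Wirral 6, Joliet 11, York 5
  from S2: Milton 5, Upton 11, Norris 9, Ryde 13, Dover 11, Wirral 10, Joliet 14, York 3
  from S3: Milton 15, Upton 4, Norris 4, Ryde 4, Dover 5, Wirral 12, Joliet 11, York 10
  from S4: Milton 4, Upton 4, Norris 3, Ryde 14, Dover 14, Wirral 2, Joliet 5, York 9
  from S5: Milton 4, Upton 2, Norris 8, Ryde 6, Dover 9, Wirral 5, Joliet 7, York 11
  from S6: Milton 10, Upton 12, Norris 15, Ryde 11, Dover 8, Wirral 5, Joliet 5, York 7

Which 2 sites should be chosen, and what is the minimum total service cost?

Choose S3 and S4; total service cost 36.

With exactly 2 open, each township uses its cheapest among the chosen.
{S3, S4}: Milton→S4 4, Upton→S3 4, Norris→S4 3, Ryde→S3 4, Dover→S3 5, Wirral→S4 2, Joliet→S4 5, York→S4 9. Service cost 36.
{S1, S4}: service cost 38
{S1, S5}: service cost 39
Among all 15 size-2 choices, {S3, S4} is lowest.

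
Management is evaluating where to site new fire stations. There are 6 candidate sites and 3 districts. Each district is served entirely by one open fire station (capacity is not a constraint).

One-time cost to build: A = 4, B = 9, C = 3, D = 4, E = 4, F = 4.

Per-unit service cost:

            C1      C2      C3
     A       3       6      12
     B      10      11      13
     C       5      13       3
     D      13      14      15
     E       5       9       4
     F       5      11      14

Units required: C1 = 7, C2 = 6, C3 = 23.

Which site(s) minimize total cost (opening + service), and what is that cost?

For any fixed open set, each district goes to its cheapest open site; total = fixed + service.
{A, C}: C1→A 3·7=21, C2→A 6·6=36, C3→C 3·23=69. Service 126; fixed 7; total 133.
{A, C, D}: service 126 + fixed 11 = 137
{A, C, E}: service 126 + fixed 11 = 137
{A, B, C, D, E, F}: service 126 + fixed 28 = 154
No other subset beats 133.

Open A and C; minimum total cost 133.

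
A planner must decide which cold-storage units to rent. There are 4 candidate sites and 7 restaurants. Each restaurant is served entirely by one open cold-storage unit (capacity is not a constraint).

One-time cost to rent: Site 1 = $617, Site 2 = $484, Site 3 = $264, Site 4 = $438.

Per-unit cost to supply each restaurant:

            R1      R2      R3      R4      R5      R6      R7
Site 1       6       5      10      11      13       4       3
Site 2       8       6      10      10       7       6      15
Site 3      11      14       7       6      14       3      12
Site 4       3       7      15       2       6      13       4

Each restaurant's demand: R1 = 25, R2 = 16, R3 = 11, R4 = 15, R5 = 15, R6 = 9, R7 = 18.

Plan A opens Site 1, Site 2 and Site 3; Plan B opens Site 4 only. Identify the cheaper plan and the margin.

Plan A: {Site 1, Site 2, Site 3}: R1→Site 1 6·25=150, R2→Site 1 5·16=80, R3→Site 3 7·11=77, R4→Site 3 6·15=90, R5→Site 2 7·15=105, R6→Site 3 3·9=27, R7→Site 1 3·18=54. Service 583; fixed 1365; total 1948.
Plan B: {Site 4}: R1→Site 4 3·25=75, R2→Site 4 7·16=112, R3→Site 4 15·11=165, R4→Site 4 2·15=30, R5→Site 4 6·15=90, R6→Site 4 13·9=117, R7→Site 4 4·18=72. Service 661; fixed 438; total 1099.
Difference: |1948 − 1099| = 849.

Plan B is cheaper by 849.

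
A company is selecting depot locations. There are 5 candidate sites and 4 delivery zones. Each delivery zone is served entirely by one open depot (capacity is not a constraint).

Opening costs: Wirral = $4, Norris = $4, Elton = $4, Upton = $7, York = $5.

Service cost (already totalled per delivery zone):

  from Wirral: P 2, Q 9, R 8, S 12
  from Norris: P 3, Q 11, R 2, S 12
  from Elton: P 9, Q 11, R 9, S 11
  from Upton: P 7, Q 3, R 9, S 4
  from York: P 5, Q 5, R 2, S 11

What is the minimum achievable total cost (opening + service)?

For any fixed open set, each delivery zone goes to its cheapest open site; total = fixed + service.
{Norris, Upton}: P→Norris 3, Q→Upton 3, R→Norris 2, S→Upton 4. Service 12; fixed 11; total 23.
{Wirral, Norris, Upton}: service 11 + fixed 15 = 26
{Upton, York}: service 14 + fixed 12 = 26
{Wirral, Norris, Elton, Upton, York}: service 11 + fixed 24 = 35
No other subset beats 23.

Minimum total cost: 23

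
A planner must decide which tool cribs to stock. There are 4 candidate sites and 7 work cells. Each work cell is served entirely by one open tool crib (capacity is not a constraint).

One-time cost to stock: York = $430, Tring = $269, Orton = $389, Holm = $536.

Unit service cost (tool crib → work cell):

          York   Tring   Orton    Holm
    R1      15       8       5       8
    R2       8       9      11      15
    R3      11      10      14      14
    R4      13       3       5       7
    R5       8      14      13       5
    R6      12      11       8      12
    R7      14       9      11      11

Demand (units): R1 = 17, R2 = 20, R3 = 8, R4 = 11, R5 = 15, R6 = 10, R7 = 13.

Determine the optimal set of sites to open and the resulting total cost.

For any fixed open set, each work cell goes to its cheapest open site; total = fixed + service.
{Tring}: R1→Tring 8·17=136, R2→Tring 9·20=180, R3→Tring 10·8=80, R4→Tring 3·11=33, R5→Tring 14·15=210, R6→Tring 11·10=110, R7→Tring 9·13=117. Service 866; fixed 269; total 1135.
{Orton}: service 890 + fixed 389 = 1279
{Tring, Orton}: service 770 + fixed 658 = 1428
{York, Tring, Orton, Holm}: R1→Orton 5·17=85, R2→York 8·20=160, R3→Tring 10·8=80, R4→Tring 3·11=33, R5→Holm 5·15=75, R6→Orton 8·10=80, R7→Tring 9·13=117. Service 630; fixed 1624; total 2254.
No other subset beats 1135.

Open Tring only; minimum total cost 1135.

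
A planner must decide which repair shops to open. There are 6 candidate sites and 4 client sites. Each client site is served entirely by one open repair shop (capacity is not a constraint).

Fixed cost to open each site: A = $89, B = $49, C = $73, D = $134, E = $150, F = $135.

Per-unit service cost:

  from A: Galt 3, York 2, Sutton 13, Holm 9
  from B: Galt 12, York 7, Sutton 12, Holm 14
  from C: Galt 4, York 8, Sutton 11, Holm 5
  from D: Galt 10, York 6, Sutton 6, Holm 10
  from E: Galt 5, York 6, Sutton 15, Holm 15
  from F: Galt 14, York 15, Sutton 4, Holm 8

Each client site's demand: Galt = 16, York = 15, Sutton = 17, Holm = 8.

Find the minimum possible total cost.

Minimum total cost: 434

For any fixed open set, each client site goes to its cheapest open site; total = fixed + service.
{A, F}: Galt→A 3·16=48, York→A 2·15=30, Sutton→F 4·17=68, Holm→F 8·8=64. Service 210; fixed 224; total 434.
{A}: service 371 + fixed 89 = 460
{A, C}: service 305 + fixed 162 = 467
{A, B, C, D, E, F}: Galt→A 3·16=48, York→A 2·15=30, Sutton→F 4·17=68, Holm→C 5·8=40. Service 186; fixed 630; total 816.
No other subset beats 434.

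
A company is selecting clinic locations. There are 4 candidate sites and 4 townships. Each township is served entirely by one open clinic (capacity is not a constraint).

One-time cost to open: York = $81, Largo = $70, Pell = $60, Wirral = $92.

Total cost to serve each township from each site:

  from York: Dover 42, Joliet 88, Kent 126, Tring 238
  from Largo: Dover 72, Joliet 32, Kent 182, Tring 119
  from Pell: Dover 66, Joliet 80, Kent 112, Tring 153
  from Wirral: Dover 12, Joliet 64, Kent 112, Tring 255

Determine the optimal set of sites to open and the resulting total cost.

For any fixed open set, each township goes to its cheapest open site; total = fixed + service.
{Largo, Wirral}: Dover→Wirral 12, Joliet→Largo 32, Kent→Wirral 112, Tring→Largo 119. Service 275; fixed 162; total 437.
{Largo, Pell}: Dover→Pell 66, Joliet→Largo 32, Kent→Pell 112, Tring→Largo 119. Service 329; fixed 130; total 459.
{York, Largo}: service 319 + fixed 151 = 470
{York, Largo, Pell, Wirral}: service 275 + fixed 303 = 578
No other subset beats 437.

Open Largo and Wirral; minimum total cost 437.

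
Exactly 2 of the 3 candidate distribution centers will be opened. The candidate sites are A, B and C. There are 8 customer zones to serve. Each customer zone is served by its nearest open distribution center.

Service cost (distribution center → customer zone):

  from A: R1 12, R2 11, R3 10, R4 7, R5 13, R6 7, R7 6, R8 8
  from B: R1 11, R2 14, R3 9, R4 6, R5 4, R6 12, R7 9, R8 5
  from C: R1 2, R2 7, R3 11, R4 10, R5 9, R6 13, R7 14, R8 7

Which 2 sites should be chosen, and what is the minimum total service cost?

Choose B and C; total service cost 54.

With exactly 2 open, each customer zone uses its cheapest among the chosen.
{B, C}: R1→C 2, R2→C 7, R3→B 9, R4→B 6, R5→B 4, R6→B 12, R7→B 9, R8→B 5. Service cost 54.
{A, C}: service cost 55
{A, B}: service cost 59
Among all 3 size-2 choices, {B, C} is lowest.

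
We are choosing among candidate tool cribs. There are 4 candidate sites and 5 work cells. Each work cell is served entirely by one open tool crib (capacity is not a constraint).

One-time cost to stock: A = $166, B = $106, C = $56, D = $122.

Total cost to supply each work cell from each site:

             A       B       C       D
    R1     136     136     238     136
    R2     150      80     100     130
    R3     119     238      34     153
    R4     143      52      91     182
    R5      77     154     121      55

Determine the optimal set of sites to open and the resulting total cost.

For any fixed open set, each work cell goes to its cheapest open site; total = fixed + service.
{B, C}: R1→B 136, R2→B 80, R3→C 34, R4→B 52, R5→C 121. Service 423; fixed 162; total 585.
{C, D}: service 416 + fixed 178 = 594
{C}: R1→C 238, R2→C 100, R3→C 34, R4→C 91, R5→C 121. Service 584; fixed 56; total 640.
{A, B, C, D}: R1→A 136, R2→B 80, R3→C 34, R4→B 52, R5→D 55. Service 357; fixed 450; total 807.
No other subset beats 585.

Open B and C; minimum total cost 585.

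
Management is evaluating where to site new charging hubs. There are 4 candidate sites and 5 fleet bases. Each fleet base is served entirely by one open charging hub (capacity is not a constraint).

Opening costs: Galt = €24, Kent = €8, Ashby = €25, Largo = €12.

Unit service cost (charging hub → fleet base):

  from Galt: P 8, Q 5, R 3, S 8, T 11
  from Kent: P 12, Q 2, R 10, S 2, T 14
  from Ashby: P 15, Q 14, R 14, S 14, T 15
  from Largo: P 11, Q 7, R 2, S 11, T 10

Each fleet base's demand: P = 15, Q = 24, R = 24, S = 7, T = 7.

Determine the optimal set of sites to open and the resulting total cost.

Open Galt, Kent and Largo; minimum total cost 344.

For any fixed open set, each fleet base goes to its cheapest open site; total = fixed + service.
{Galt, Kent, Largo}: P→Galt 8·15=120, Q→Kent 2·24=48, R→Largo 2·24=48, S→Kent 2·7=14, T→Largo 10·7=70. Service 300; fixed 44; total 344.
{Galt, Kent}: P→Galt 8·15=120, Q→Kent 2·24=48, R→Galt 3·24=72, S→Kent 2·7=14, T→Galt 11·7=77. Service 331; fixed 32; total 363.
{Kent, Largo}: P→Largo 11·15=165, Q→Kent 2·24=48, R→Largo 2·24=48, S→Kent 2·7=14, T→Largo 10·7=70. Service 345; fixed 20; total 365.
{Galt, Kent, Ashby, Largo}: P→Galt 8·15=120, Q→Kent 2·24=48, R→Largo 2·24=48, S→Kent 2·7=14, T→Largo 10·7=70. Service 300; fixed 69; total 369.
No other subset beats 344.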